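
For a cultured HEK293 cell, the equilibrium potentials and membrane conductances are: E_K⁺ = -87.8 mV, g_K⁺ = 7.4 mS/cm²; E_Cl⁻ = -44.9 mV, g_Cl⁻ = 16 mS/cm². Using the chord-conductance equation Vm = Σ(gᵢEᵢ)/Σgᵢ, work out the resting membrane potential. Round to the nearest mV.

Σ gᵢEᵢ = 7.4·(-87.8) + 16·(-44.9) = -1368.12
Σ gᵢ = 7.4 + 16 = 23.4
Vm = -1368.12 / 23.4 = -58.47 mV

-58 mV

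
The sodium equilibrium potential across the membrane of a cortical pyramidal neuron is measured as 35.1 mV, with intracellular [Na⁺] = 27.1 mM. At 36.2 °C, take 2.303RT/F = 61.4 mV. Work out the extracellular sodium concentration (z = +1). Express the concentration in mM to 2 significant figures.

100 mM

Nernst: E = (61.4/1) · log₁₀([out]/[in]), so log₁₀([out]/[in]) = 35.1 × 1 / 61.4 = 0.5717.
[out]/[in] = 10^(0.5717) = 3.73.
[out] = 3.73 × 27.1 = 101.1 mM.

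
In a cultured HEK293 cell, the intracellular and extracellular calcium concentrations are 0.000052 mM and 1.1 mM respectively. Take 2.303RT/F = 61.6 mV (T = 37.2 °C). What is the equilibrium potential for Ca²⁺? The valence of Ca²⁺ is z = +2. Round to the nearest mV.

133 mV

E = (61.6/z) · log₁₀([Ca²⁺]_out/[Ca²⁺]_in) with z = +2.
= (61.6/2) · log₁₀(1.1/0.000052) = 30.80 · log₁₀(2.115e+04)
= 30.80 · (4.3254) = 133.22 mV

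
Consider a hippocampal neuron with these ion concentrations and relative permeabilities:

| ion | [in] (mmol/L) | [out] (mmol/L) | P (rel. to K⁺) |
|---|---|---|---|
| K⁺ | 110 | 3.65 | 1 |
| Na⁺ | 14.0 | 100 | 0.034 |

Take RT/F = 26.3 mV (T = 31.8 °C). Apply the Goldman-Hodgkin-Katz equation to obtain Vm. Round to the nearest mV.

-72 mV

Vm = 26.3 · ln[(Σ P·[cation]ₒ + Σ P·[anion]ᵢ) / (Σ P·[cation]ᵢ + Σ P·[anion]ₒ)]
Numerator = 1×3.65 + 0.034×100 = 7.05
Denominator = 1×110 + 0.034×14.0 = 110.5
Vm = 26.3 · ln(0.063815) = 26.3 × (-2.7518) = -72.37 mV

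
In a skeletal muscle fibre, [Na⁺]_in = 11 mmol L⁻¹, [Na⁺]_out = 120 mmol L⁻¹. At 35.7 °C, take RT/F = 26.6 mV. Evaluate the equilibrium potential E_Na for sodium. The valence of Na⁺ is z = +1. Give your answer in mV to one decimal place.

63.6 mV

E = (26.6/z) · ln([Na⁺]_out/[Na⁺]_in) with z = +1.
= (26.6/1) · ln(120/11) = 26.60 · ln(10.91)
= 26.60 · (2.3896) = 63.56 mV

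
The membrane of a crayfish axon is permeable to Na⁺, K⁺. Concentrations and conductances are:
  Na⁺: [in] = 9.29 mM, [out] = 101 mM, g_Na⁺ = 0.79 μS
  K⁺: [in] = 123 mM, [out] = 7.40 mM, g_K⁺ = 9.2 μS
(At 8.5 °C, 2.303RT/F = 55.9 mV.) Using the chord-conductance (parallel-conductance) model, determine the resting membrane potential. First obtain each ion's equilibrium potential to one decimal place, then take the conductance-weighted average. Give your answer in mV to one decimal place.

-58.2 mV

E_Na⁺ = (55.9/1)·log₁₀(101/9.29) = 57.9 mV
E_K⁺ = (55.9/1)·log₁₀(7.40/123) = -68.2 mV
Vm = (Σ gᵢEᵢ)/(Σ gᵢ) = (0.79·57.9 + 9.2·-68.2) / (0.79 + 9.2)
= -581.70 / 9.99 = -58.23 mV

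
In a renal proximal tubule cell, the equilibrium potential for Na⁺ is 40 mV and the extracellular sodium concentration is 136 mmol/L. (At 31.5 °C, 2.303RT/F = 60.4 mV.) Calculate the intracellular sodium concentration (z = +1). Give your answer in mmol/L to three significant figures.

Nernst: E = (60.4/1) · log₁₀([out]/[in]), so log₁₀([out]/[in]) = 40.0 × 1 / 60.4 = 0.6623.
[out]/[in] = 10^(0.6623) = 4.595.
[in] = 136 / 4.595 = 29.6 mmol/L.

29.6 mmol/L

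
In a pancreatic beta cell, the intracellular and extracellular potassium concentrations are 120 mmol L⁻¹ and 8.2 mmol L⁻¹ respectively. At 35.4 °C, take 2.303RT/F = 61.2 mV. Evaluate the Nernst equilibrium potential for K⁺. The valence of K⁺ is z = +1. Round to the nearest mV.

E = (61.2/z) · log₁₀([K⁺]_out/[K⁺]_in) with z = +1.
= (61.2/1) · log₁₀(8.2/120) = 61.20 · log₁₀(0.06833)
= 61.20 · (-1.1654) = -71.32 mV

-71 mV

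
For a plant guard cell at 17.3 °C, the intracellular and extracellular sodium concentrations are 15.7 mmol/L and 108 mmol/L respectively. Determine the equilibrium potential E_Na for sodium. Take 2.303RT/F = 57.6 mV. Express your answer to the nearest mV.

E = (57.6/z) · log₁₀([Na⁺]_out/[Na⁺]_in) with z = +1.
= (57.6/1) · log₁₀(108/15.7) = 57.60 · log₁₀(6.879)
= 57.60 · (0.8375) = 48.24 mV

48 mV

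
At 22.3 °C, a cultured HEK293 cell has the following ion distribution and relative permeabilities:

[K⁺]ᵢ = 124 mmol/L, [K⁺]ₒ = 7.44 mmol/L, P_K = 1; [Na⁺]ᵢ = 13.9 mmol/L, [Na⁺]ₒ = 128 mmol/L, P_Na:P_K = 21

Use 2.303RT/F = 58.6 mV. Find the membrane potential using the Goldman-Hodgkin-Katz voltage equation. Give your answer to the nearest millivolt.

Vm = 58.6 · log₁₀[(Σ P·[cation]ₒ + Σ P·[anion]ᵢ) / (Σ P·[cation]ᵢ + Σ P·[anion]ₒ)]
Numerator = 1×7.44 + 21×128 = 2695
Denominator = 1×124 + 21×13.9 = 415.9
Vm = 58.6 · log₁₀(6.481) = 58.6 × (0.8116) = 47.56 mV

48 mV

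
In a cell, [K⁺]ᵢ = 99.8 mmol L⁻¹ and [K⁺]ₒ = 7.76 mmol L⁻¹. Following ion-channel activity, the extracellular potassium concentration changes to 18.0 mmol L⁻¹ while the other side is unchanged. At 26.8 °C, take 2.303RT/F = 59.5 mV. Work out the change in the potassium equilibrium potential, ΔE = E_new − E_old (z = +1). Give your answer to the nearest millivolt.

22 mV

E_old = (59.5/1)·log₁₀(7.76/99.8) = -66.00 mV
E_new = (59.5/1)·log₁₀(18.0/99.8) = -44.26 mV
ΔE = -44.26 − (-66.00) = 21.74 mV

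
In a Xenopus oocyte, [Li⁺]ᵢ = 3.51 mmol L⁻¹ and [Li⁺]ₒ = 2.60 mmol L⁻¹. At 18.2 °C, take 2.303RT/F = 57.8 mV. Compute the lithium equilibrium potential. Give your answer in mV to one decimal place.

-7.5 mV

E = (57.8/z) · log₁₀([Li⁺]_out/[Li⁺]_in) with z = +1.
= (57.8/1) · log₁₀(2.60/3.51) = 57.80 · log₁₀(0.7407)
= 57.80 · (-0.1303) = -7.53 mV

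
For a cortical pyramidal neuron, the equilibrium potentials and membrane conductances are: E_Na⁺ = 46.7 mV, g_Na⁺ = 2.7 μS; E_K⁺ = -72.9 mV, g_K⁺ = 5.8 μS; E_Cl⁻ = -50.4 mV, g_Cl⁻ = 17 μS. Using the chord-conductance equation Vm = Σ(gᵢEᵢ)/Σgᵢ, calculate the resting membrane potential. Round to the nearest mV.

Σ gᵢEᵢ = 2.7·(46.7) + 5.8·(-72.9) + 17·(-50.4) = -1153.53
Σ gᵢ = 2.7 + 5.8 + 17 = 25.5
Vm = -1153.53 / 25.5 = -45.24 mV

-45 mV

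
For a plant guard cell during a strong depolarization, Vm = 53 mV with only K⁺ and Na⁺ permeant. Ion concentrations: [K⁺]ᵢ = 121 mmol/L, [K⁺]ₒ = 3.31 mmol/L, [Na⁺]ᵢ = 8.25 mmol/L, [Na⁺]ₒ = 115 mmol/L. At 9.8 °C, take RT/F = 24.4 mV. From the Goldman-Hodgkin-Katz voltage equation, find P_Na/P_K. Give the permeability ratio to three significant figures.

Let α = P_Na/P_K. GHK: Vm = 24.4·ln[(Kₒ + α·Naₒ)/(Kᵢ + α·Naᵢ)].
e^(Vm/24.4) = e^(53.0/24.4) = 8.777
So 8.777·(Kᵢ + α·Naᵢ) = Kₒ + α·Naₒ → α = (8.777·121.0 − 3.31) / (115.0 − 8.777·8.25)
α = (1062 − 3.31) / (115.0 − 72.41) = 1059/42.59 = 24.86

24.9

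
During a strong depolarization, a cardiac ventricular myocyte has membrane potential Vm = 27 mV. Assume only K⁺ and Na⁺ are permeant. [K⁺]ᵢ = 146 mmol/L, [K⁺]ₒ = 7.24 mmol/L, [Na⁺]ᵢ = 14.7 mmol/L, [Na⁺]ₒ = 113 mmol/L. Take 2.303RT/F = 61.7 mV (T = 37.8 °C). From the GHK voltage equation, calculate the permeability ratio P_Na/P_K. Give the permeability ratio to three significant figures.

Let α = P_Na/P_K. GHK: Vm = 61.7·log₁₀[(Kₒ + α·Naₒ)/(Kᵢ + α·Naᵢ)].
10^(Vm/61.7) = 10^(27.0/61.7) = 2.7391
So 2.7391·(Kᵢ + α·Naᵢ) = Kₒ + α·Naₒ → α = (2.7391·146.0 − 7.24) / (113.0 − 2.7391·14.7)
α = (399.9 − 7.24) / (113.0 − 40.26) = 392.7/72.74 = 5.398

5.40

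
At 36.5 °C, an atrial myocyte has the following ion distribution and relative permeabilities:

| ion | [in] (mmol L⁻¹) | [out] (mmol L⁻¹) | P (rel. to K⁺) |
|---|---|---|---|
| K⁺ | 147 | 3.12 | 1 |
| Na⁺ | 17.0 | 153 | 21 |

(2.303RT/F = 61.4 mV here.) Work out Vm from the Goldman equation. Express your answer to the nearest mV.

Vm = 61.4 · log₁₀[(Σ P·[cation]ₒ + Σ P·[anion]ᵢ) / (Σ P·[cation]ᵢ + Σ P·[anion]ₒ)]
Numerator = 1×3.12 + 21×153 = 3216
Denominator = 1×147 + 21×17.0 = 504
Vm = 61.4 · log₁₀(6.3812) = 61.4 × (0.8049) = 49.42 mV

49 mV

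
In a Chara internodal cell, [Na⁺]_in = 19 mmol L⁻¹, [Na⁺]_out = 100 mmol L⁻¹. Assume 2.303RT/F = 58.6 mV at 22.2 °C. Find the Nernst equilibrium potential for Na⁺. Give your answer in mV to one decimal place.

E = (58.6/z) · log₁₀([Na⁺]_out/[Na⁺]_in) with z = +1.
= (58.6/1) · log₁₀(100/19) = 58.60 · log₁₀(5.263)
= 58.60 · (0.7212) = 42.27 mV

42.3 mV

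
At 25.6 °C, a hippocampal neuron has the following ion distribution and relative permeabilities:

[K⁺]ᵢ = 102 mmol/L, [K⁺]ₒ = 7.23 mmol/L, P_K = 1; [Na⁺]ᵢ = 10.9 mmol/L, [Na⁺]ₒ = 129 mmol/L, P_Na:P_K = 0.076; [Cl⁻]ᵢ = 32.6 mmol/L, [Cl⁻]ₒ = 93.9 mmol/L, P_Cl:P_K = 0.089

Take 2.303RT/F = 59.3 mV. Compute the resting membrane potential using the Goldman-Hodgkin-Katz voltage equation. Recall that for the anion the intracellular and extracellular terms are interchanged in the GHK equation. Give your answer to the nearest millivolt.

Vm = 59.3 · log₁₀[(Σ P·[cation]ₒ + Σ P·[anion]ᵢ) / (Σ P·[cation]ᵢ + Σ P·[anion]ₒ)]
Numerator = 1×7.23 + 0.076×129 + 0.089×32.6 = 19.94
Denominator = 1×102 + 0.076×10.9 + 0.089×93.9 = 111.2
Vm = 59.3 · log₁₀(0.1793) = 59.3 × (-0.7464) = -44.26 mV

-44 mV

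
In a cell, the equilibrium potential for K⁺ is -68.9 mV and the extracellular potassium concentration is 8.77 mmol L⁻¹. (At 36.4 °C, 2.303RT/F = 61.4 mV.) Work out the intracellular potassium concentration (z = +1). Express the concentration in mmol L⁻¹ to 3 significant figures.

Nernst: E = (61.4/1) · log₁₀([out]/[in]), so log₁₀([out]/[in]) = -68.9 × 1 / 61.4 = -1.1221.
[out]/[in] = 10^(-1.1221) = 0.07548.
[in] = 8.77 / 0.07548 = 116.2 mmol L⁻¹.

116 mmol L⁻¹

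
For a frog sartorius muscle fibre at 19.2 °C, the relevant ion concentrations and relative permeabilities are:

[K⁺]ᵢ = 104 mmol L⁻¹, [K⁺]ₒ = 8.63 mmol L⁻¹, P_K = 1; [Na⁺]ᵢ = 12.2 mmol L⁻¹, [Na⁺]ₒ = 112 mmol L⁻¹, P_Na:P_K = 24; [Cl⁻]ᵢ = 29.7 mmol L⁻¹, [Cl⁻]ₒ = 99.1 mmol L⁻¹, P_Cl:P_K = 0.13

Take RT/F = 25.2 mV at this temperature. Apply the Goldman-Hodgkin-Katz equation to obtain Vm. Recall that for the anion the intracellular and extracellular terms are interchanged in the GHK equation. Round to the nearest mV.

Vm = 25.2 · ln[(Σ P·[cation]ₒ + Σ P·[anion]ᵢ) / (Σ P·[cation]ᵢ + Σ P·[anion]ₒ)]
Numerator = 1×8.63 + 24×112 + 0.13×29.7 = 2700
Denominator = 1×104 + 24×12.2 + 0.13×99.1 = 409.7
Vm = 25.2 · ln(6.5917) = 25.2 × (1.8858) = 47.52 mV

48 mV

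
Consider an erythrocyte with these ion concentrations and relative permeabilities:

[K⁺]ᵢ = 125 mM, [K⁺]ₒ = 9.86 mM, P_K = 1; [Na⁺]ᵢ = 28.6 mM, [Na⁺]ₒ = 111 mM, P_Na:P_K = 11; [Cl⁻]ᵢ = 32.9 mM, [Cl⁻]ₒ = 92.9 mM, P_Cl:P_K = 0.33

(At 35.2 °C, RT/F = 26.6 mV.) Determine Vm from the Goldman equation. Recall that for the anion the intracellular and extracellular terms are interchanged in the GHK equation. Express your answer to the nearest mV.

Vm = 26.6 · ln[(Σ P·[cation]ₒ + Σ P·[anion]ᵢ) / (Σ P·[cation]ᵢ + Σ P·[anion]ₒ)]
Numerator = 1×9.86 + 11×111 + 0.33×32.9 = 1242
Denominator = 1×125 + 11×28.6 + 0.33×92.9 = 470.3
Vm = 26.6 · ln(2.6405) = 26.6 × (0.9710) = 25.83 mV

26 mV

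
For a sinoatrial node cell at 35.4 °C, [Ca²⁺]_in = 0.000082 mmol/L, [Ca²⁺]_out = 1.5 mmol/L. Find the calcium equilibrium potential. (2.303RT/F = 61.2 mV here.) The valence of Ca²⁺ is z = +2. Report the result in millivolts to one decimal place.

E = (61.2/z) · log₁₀([Ca²⁺]_out/[Ca²⁺]_in) with z = +2.
= (61.2/2) · log₁₀(1.5/0.000082) = 30.60 · log₁₀(1.829e+04)
= 30.60 · (4.2623) = 130.43 mV

130.4 mV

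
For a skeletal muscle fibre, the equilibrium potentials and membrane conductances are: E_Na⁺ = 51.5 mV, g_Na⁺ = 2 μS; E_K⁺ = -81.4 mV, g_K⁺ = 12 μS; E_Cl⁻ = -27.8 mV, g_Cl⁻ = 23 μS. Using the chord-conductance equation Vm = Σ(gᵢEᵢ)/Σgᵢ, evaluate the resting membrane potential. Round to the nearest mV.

-41 mV

Σ gᵢEᵢ = 2·(51.5) + 12·(-81.4) + 23·(-27.8) = -1513.20
Σ gᵢ = 2 + 12 + 23 = 37
Vm = -1513.20 / 37 = -40.90 mV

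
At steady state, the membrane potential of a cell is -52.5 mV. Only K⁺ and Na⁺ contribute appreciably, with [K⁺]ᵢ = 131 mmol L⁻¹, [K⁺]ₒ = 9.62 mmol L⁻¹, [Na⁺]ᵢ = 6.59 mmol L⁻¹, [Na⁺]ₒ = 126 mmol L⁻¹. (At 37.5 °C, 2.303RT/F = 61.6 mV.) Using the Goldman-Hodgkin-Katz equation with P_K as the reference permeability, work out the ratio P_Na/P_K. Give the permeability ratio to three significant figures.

Let α = P_Na/P_K. GHK: Vm = 61.6·log₁₀[(Kₒ + α·Naₒ)/(Kᵢ + α·Naᵢ)].
10^(Vm/61.6) = 10^(-52.5/61.6) = 0.14052
So 0.14052·(Kᵢ + α·Naᵢ) = Kₒ + α·Naₒ → α = (0.14052·131.0 − 9.62) / (126.0 − 0.14052·6.59)
α = (18.41 − 9.62) / (126.0 − 0.926) = 8.788/125.1 = 0.07026

0.0703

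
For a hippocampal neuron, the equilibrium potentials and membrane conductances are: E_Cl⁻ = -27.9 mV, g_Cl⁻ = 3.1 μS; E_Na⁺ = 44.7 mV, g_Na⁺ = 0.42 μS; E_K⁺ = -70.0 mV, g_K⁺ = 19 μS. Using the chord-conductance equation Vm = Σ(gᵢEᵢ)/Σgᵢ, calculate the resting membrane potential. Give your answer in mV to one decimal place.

-62.1 mV

Σ gᵢEᵢ = 3.1·(-27.9) + 0.42·(44.7) + 19·(-70.0) = -1397.72
Σ gᵢ = 3.1 + 0.42 + 19 = 22.52
Vm = -1397.72 / 22.52 = -62.07 mV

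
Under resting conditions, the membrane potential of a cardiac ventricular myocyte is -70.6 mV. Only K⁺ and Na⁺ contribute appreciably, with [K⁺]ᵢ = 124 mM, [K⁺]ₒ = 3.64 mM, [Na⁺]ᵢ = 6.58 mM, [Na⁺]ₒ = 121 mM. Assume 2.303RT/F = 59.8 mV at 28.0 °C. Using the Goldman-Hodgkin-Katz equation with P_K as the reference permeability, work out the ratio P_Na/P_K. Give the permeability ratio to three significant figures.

0.0377

Let α = P_Na/P_K. GHK: Vm = 59.8·log₁₀[(Kₒ + α·Naₒ)/(Kᵢ + α·Naᵢ)].
10^(Vm/59.8) = 10^(-70.6/59.8) = 0.065978
So 0.065978·(Kᵢ + α·Naᵢ) = Kₒ + α·Naₒ → α = (0.065978·124.0 − 3.64) / (121.0 − 0.065978·6.58)
α = (8.181 − 3.64) / (121.0 − 0.4341) = 4.541/120.6 = 0.03767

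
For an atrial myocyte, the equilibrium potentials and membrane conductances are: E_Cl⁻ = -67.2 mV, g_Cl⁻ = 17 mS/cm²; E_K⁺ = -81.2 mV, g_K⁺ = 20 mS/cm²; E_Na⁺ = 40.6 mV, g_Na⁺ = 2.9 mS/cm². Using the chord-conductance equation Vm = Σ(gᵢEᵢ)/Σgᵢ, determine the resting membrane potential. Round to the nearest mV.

-66 mV

Σ gᵢEᵢ = 17·(-67.2) + 20·(-81.2) + 2.9·(40.6) = -2648.66
Σ gᵢ = 17 + 20 + 2.9 = 39.9
Vm = -2648.66 / 39.9 = -66.38 mV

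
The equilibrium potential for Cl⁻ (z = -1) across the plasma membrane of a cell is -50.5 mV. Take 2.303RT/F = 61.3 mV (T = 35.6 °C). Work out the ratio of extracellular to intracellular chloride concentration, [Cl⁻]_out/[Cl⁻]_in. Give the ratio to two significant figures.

log₁₀([out]/[in]) = E·z/(61.3) = -50.5 × -1 / 61.3 = 0.8238
[out]/[in] = 10^(0.8238) = 6.665

6.7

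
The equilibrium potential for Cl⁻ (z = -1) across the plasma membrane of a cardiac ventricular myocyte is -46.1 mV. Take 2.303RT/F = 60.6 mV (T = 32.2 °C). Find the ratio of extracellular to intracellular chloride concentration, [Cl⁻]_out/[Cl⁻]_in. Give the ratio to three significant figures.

log₁₀([out]/[in]) = E·z/(60.6) = -46.1 × -1 / 60.6 = 0.7607
[out]/[in] = 10^(0.7607) = 5.764

5.76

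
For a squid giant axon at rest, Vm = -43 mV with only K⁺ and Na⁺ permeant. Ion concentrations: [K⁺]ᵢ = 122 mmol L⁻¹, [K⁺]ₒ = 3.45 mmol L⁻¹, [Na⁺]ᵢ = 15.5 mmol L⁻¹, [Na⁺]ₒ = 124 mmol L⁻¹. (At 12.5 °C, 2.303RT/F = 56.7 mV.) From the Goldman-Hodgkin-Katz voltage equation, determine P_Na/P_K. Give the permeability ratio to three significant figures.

Let α = P_Na/P_K. GHK: Vm = 56.7·log₁₀[(Kₒ + α·Naₒ)/(Kᵢ + α·Naᵢ)].
10^(Vm/56.7) = 10^(-43.0/56.7) = 0.17443
So 0.17443·(Kᵢ + α·Naᵢ) = Kₒ + α·Naₒ → α = (0.17443·122.0 − 3.45) / (124.0 − 0.17443·15.5)
α = (21.28 − 3.45) / (124.0 − 2.704) = 17.83/121.3 = 0.147

0.147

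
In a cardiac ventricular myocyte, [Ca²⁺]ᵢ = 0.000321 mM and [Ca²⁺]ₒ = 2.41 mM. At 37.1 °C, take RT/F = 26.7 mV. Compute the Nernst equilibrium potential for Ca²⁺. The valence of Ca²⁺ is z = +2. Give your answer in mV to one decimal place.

119.1 mV

E = (26.7/z) · ln([Ca²⁺]_out/[Ca²⁺]_in) with z = +2.
= (26.7/2) · ln(2.41/0.000321) = 13.35 · ln(7508)
= 13.35 · (8.9237) = 119.13 mV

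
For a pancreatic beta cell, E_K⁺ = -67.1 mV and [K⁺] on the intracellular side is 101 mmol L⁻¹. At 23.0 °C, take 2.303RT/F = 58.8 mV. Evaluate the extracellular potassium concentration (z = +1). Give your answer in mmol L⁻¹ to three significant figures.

Nernst: E = (58.8/1) · log₁₀([out]/[in]), so log₁₀([out]/[in]) = -67.1 × 1 / 58.8 = -1.1412.
[out]/[in] = 10^(-1.1412) = 0.07225.
[out] = 0.07225 × 101 = 7.297 mmol L⁻¹.

7.30 mmol L⁻¹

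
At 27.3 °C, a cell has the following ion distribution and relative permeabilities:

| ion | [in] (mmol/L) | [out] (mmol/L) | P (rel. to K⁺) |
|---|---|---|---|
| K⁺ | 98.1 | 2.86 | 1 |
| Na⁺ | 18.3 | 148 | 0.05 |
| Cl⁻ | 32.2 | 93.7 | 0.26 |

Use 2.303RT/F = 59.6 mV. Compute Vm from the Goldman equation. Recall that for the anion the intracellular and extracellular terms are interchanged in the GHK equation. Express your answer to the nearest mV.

Vm = 59.6 · log₁₀[(Σ P·[cation]ₒ + Σ P·[anion]ᵢ) / (Σ P·[cation]ᵢ + Σ P·[anion]ₒ)]
Numerator = 1×2.86 + 0.05×148 + 0.26×32.2 = 18.63
Denominator = 1×98.1 + 0.05×18.3 + 0.26×93.7 = 123.4
Vm = 59.6 · log₁₀(0.15102) = 59.6 × (-0.8210) = -48.93 mV

-49 mV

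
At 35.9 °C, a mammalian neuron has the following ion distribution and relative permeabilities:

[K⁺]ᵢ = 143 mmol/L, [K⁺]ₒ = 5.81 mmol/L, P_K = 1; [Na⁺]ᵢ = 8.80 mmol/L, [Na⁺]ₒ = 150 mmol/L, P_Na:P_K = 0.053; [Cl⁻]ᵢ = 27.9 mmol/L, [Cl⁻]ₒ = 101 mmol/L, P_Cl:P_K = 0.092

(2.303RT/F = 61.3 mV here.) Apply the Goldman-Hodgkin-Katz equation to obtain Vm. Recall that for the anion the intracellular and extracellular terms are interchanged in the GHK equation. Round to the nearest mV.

Vm = 61.3 · log₁₀[(Σ P·[cation]ₒ + Σ P·[anion]ᵢ) / (Σ P·[cation]ᵢ + Σ P·[anion]ₒ)]
Numerator = 1×5.81 + 0.053×150 + 0.092×27.9 = 16.33
Denominator = 1×143 + 0.053×8.80 + 0.092×101 = 152.8
Vm = 61.3 · log₁₀(0.10688) = 61.3 × (-0.9711) = -59.53 mV

-60 mV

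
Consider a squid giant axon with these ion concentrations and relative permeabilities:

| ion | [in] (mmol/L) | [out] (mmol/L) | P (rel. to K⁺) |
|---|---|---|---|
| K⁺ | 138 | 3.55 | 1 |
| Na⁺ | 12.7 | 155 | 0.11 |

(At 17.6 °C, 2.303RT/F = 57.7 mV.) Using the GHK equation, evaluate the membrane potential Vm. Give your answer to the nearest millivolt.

-48 mV

Vm = 57.7 · log₁₀[(Σ P·[cation]ₒ + Σ P·[anion]ᵢ) / (Σ P·[cation]ᵢ + Σ P·[anion]ₒ)]
Numerator = 1×3.55 + 0.11×155 = 20.6
Denominator = 1×138 + 0.11×12.7 = 139.4
Vm = 57.7 · log₁₀(0.14778) = 57.7 × (-0.8304) = -47.91 mV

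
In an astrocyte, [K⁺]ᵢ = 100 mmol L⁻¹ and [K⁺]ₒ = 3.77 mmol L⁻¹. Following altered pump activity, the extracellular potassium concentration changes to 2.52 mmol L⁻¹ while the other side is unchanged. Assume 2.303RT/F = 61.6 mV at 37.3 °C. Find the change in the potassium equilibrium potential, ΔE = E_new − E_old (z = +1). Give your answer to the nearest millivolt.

E_old = (61.6/1)·log₁₀(3.77/100) = -87.70 mV
E_new = (61.6/1)·log₁₀(2.52/100) = -98.47 mV
ΔE = -98.47 − (-87.70) = -10.78 mV

-11 mV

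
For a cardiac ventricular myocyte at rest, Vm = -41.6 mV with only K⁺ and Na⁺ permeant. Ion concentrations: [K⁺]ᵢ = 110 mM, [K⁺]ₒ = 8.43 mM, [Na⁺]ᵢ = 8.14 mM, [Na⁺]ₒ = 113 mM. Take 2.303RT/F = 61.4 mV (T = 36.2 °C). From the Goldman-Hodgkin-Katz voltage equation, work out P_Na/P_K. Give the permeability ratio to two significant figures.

Let α = P_Na/P_K. GHK: Vm = 61.4·log₁₀[(Kₒ + α·Naₒ)/(Kᵢ + α·Naᵢ)].
10^(Vm/61.4) = 10^(-41.6/61.4) = 0.21012
So 0.21012·(Kᵢ + α·Naᵢ) = Kₒ + α·Naₒ → α = (0.21012·110.0 − 8.43) / (113.0 − 0.21012·8.14)
α = (23.11 − 8.43) / (113.0 − 1.71) = 14.68/111.3 = 0.1319

0.13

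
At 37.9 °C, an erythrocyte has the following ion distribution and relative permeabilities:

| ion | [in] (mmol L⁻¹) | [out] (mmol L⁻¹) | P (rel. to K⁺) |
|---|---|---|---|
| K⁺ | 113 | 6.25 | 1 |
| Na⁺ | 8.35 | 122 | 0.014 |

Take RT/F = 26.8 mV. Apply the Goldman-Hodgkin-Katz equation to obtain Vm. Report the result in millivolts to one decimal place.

Vm = 26.8 · ln[(Σ P·[cation]ₒ + Σ P·[anion]ᵢ) / (Σ P·[cation]ᵢ + Σ P·[anion]ₒ)]
Numerator = 1×6.25 + 0.014×122 = 7.958
Denominator = 1×113 + 0.014×8.35 = 113.1
Vm = 26.8 · ln(0.070352) = 26.8 × (-2.6542) = -71.13 mV

-71.1 mV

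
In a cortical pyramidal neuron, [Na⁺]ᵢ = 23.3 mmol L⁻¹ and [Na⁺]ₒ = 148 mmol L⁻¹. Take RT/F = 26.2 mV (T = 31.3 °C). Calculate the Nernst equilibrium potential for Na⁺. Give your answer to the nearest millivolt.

E = (26.2/z) · ln([Na⁺]_out/[Na⁺]_in) with z = +1.
= (26.2/1) · ln(148/23.3) = 26.20 · ln(6.352)
= 26.20 · (1.8488) = 48.44 mV

48 mV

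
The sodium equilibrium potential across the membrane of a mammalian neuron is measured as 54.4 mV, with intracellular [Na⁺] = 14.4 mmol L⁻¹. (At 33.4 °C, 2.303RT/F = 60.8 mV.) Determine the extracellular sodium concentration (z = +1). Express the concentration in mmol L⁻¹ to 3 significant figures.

113 mmol L⁻¹

Nernst: E = (60.8/1) · log₁₀([out]/[in]), so log₁₀([out]/[in]) = 54.4 × 1 / 60.8 = 0.8947.
[out]/[in] = 10^(0.8947) = 7.848.
[out] = 7.848 × 14.4 = 113 mmol L⁻¹.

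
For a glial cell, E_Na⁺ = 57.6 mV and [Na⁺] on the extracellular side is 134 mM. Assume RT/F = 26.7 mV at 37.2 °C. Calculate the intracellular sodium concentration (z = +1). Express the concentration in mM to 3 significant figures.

Nernst: E = (26.7/1) · ln([out]/[in]), so ln([out]/[in]) = 57.6 × 1 / 26.7 = 2.1573.
[out]/[in] = e^(2.1573) = 8.648.
[in] = 134 / 8.648 = 15.5 mM.

15.5 mM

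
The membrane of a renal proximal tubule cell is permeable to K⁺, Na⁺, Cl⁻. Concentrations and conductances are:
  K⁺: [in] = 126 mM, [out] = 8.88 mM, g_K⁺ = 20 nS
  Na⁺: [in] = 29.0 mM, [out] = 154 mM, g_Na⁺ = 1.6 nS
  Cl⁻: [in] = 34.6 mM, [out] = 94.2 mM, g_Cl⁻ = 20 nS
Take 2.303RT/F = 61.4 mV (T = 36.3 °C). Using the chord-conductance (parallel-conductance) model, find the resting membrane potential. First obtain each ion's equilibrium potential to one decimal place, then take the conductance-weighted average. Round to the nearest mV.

-45 mV

E_K⁺ = (61.4/1)·log₁₀(8.88/126) = -70.7 mV
E_Na⁺ = (61.4/1)·log₁₀(154/29.0) = 44.5 mV
E_Cl⁻ = (61.4/-1)·log₁₀(94.2/34.6) = -26.7 mV
Vm = (Σ gᵢEᵢ)/(Σ gᵢ) = (20·-70.7 + 1.6·44.5 + 20·-26.7) / (20 + 1.6 + 20)
= -1876.80 / 41.6 = -45.12 mV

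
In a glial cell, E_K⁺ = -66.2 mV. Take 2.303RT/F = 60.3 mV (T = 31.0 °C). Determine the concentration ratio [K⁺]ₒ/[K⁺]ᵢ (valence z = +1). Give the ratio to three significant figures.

log₁₀([out]/[in]) = E·z/(60.3) = -66.2 × 1 / 60.3 = -1.0978
[out]/[in] = 10^(-1.0978) = 0.07983

0.0798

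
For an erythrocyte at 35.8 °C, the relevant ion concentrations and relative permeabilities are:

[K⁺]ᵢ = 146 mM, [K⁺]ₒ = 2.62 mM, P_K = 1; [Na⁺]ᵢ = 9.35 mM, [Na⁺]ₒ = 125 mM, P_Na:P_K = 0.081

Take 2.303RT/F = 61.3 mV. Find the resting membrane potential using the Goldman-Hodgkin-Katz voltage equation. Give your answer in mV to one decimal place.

-65.1 mV

Vm = 61.3 · log₁₀[(Σ P·[cation]ₒ + Σ P·[anion]ᵢ) / (Σ P·[cation]ᵢ + Σ P·[anion]ₒ)]
Numerator = 1×2.62 + 0.081×125 = 12.75
Denominator = 1×146 + 0.081×9.35 = 146.8
Vm = 61.3 · log₁₀(0.086844) = 61.3 × (-1.0613) = -65.06 mV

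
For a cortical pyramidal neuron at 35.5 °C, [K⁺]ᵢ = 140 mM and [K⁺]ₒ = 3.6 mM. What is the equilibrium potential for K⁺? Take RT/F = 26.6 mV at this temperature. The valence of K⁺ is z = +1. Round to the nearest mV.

-97 mV

E = (26.6/z) · ln([K⁺]_out/[K⁺]_in) with z = +1.
= (26.6/1) · ln(3.6/140) = 26.60 · ln(0.02571)
= 26.60 · (-3.6607) = -97.37 mV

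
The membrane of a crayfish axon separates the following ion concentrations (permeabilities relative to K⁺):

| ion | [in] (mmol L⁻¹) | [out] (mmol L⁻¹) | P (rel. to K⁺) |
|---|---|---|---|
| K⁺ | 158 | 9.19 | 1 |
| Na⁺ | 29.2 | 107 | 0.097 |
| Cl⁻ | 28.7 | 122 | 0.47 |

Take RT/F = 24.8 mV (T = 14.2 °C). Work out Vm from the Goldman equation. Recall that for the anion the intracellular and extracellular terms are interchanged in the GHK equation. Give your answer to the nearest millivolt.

-47 mV

Vm = 24.8 · ln[(Σ P·[cation]ₒ + Σ P·[anion]ᵢ) / (Σ P·[cation]ᵢ + Σ P·[anion]ₒ)]
Numerator = 1×9.19 + 0.097×107 + 0.47×28.7 = 33.06
Denominator = 1×158 + 0.097×29.2 + 0.47×122 = 218.2
Vm = 24.8 · ln(0.15152) = 24.8 × (-1.8870) = -46.80 mV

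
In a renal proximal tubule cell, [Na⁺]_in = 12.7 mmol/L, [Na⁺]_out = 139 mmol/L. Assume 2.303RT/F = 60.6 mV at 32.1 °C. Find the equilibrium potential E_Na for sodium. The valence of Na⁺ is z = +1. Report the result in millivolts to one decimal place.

63.0 mV

E = (60.6/z) · log₁₀([Na⁺]_out/[Na⁺]_in) with z = +1.
= (60.6/1) · log₁₀(139/12.7) = 60.60 · log₁₀(10.94)
= 60.60 · (1.0392) = 62.98 mV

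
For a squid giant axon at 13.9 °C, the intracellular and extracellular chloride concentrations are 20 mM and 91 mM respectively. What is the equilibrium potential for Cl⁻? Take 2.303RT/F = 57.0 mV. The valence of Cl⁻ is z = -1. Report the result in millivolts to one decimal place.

E = (57.0/z) · log₁₀([Cl⁻]_out/[Cl⁻]_in) with z = -1.
For an anion, dividing by z = -1 reverses the sign.
= (57.0/-1) · log₁₀(91/20) = -57.00 · log₁₀(4.55)
= -57.00 · (0.6580) = -37.51 mV

-37.5 mV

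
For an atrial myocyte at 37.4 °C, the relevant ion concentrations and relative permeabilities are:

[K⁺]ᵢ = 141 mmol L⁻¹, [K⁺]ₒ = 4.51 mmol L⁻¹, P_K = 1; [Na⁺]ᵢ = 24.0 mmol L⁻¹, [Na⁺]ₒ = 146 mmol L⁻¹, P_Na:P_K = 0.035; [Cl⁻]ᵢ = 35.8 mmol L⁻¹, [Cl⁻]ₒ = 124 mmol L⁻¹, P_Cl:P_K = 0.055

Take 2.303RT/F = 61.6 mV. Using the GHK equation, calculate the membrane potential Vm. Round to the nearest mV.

-68 mV

Vm = 61.6 · log₁₀[(Σ P·[cation]ₒ + Σ P·[anion]ᵢ) / (Σ P·[cation]ᵢ + Σ P·[anion]ₒ)]
Numerator = 1×4.51 + 0.035×146 + 0.055×35.8 = 11.59
Denominator = 1×141 + 0.035×24.0 + 0.055×124 = 148.7
Vm = 61.6 · log₁₀(0.077956) = 61.6 × (-1.1081) = -68.26 mV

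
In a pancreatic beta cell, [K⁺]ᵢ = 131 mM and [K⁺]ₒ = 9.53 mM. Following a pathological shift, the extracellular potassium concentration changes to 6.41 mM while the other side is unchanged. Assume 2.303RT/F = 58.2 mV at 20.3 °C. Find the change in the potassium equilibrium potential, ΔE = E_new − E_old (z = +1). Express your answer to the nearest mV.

-10 mV

E_old = (58.2/1)·log₁₀(9.53/131) = -66.24 mV
E_new = (58.2/1)·log₁₀(6.41/131) = -76.27 mV
ΔE = -76.27 − (-66.24) = -10.02 mV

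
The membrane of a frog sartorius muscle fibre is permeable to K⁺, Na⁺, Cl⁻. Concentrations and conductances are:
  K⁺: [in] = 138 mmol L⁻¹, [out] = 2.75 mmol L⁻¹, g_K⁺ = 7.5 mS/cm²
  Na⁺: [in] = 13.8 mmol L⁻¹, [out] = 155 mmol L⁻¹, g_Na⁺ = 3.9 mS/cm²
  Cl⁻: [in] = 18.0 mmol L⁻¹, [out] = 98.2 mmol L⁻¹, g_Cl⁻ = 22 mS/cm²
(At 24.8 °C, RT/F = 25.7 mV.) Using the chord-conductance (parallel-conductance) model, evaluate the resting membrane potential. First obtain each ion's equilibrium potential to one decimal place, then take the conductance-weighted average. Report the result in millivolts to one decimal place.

E_K⁺ = (25.7/1)·ln(2.75/138) = -100.6 mV
E_Na⁺ = (25.7/1)·ln(155/13.8) = 62.2 mV
E_Cl⁻ = (25.7/-1)·ln(98.2/18.0) = -43.6 mV
Vm = (Σ gᵢEᵢ)/(Σ gᵢ) = (7.5·-100.6 + 3.9·62.2 + 22·-43.6) / (7.5 + 3.9 + 22)
= -1471.12 / 33.4 = -44.05 mV

-44.0 mV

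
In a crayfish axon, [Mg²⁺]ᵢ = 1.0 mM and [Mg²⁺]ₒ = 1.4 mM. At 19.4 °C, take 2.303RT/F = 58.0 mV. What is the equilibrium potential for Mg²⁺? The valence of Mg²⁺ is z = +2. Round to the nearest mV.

4 mV

E = (58.0/z) · log₁₀([Mg²⁺]_out/[Mg²⁺]_in) with z = +2.
= (58.0/2) · log₁₀(1.4/1.0) = 29.00 · log₁₀(1.4)
= 29.00 · (0.1461) = 4.24 mV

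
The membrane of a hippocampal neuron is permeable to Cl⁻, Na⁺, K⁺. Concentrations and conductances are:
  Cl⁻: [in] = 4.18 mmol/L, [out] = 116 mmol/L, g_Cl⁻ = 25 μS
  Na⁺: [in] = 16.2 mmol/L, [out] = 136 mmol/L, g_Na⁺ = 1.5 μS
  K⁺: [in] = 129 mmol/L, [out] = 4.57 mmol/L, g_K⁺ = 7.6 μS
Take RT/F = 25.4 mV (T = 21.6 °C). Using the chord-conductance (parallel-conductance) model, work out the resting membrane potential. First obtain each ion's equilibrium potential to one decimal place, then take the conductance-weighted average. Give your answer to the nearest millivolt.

E_Cl⁻ = (25.4/-1)·ln(116/4.18) = -84.4 mV
E_Na⁺ = (25.4/1)·ln(136/16.2) = 54.0 mV
E_K⁺ = (25.4/1)·ln(4.57/129) = -84.8 mV
Vm = (Σ gᵢEᵢ)/(Σ gᵢ) = (25·-84.4 + 1.5·54.0 + 7.6·-84.8) / (25 + 1.5 + 7.6)
= -2673.48 / 34.1 = -78.40 mV

-78 mV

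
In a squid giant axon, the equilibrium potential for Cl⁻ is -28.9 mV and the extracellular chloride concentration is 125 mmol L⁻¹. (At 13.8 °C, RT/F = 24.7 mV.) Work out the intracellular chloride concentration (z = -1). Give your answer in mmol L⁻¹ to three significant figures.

38.8 mmol L⁻¹

Nernst: E = (24.7/-1) · ln([out]/[in]), so ln([out]/[in]) = -28.9 × -1 / 24.7 = 1.1700.
[out]/[in] = e^(1.1700) = 3.222.
[in] = 125 / 3.222 = 38.79 mmol L⁻¹.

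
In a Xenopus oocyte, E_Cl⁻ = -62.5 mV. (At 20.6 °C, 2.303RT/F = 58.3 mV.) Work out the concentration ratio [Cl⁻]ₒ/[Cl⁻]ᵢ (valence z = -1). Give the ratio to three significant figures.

log₁₀([out]/[in]) = E·z/(58.3) = -62.5 × -1 / 58.3 = 1.0720
[out]/[in] = 10^(1.0720) = 11.8

11.8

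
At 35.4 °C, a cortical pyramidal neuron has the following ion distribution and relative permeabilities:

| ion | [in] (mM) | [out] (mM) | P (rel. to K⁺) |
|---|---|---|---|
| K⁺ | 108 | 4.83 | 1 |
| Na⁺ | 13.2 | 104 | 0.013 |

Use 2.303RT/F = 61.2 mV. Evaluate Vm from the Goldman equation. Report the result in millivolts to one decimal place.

-76.1 mV

Vm = 61.2 · log₁₀[(Σ P·[cation]ₒ + Σ P·[anion]ᵢ) / (Σ P·[cation]ᵢ + Σ P·[anion]ₒ)]
Numerator = 1×4.83 + 0.013×104 = 6.182
Denominator = 1×108 + 0.013×13.2 = 108.2
Vm = 61.2 · log₁₀(0.05715) = 61.2 × (-1.2430) = -76.07 mV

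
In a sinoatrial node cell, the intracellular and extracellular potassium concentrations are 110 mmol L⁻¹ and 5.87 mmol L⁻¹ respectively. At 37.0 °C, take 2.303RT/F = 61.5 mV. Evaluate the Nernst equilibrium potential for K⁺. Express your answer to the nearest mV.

-78 mV

E = (61.5/z) · log₁₀([K⁺]_out/[K⁺]_in) with z = +1.
= (61.5/1) · log₁₀(5.87/110) = 61.50 · log₁₀(0.05336)
= 61.50 · (-1.2728) = -78.27 mV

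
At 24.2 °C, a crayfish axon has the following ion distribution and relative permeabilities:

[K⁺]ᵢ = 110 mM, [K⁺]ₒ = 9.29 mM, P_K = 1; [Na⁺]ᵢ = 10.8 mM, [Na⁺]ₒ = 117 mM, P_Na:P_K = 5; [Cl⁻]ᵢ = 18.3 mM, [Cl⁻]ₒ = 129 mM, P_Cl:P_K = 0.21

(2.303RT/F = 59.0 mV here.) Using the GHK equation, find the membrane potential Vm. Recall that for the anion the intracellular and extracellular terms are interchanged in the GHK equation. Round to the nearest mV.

29 mV

Vm = 59.0 · log₁₀[(Σ P·[cation]ₒ + Σ P·[anion]ᵢ) / (Σ P·[cation]ᵢ + Σ P·[anion]ₒ)]
Numerator = 1×9.29 + 5×117 + 0.21×18.3 = 598.1
Denominator = 1×110 + 5×10.8 + 0.21×129 = 191.1
Vm = 59.0 · log₁₀(3.1301) = 59.0 × (0.4956) = 29.24 mV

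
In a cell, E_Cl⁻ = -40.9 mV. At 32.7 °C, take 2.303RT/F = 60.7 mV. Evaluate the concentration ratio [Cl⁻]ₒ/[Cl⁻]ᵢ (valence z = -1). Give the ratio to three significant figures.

4.72

log₁₀([out]/[in]) = E·z/(60.7) = -40.9 × -1 / 60.7 = 0.6738
[out]/[in] = 10^(0.6738) = 4.719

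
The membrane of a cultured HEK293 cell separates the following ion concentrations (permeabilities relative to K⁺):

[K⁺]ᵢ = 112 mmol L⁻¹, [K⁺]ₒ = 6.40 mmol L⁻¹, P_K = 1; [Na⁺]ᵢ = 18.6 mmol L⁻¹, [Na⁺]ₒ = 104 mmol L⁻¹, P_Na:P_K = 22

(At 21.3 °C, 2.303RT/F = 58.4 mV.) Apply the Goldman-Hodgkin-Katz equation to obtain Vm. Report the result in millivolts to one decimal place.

37.6 mV

Vm = 58.4 · log₁₀[(Σ P·[cation]ₒ + Σ P·[anion]ᵢ) / (Σ P·[cation]ᵢ + Σ P·[anion]ₒ)]
Numerator = 1×6.40 + 22×104 = 2294
Denominator = 1×112 + 22×18.6 = 521.2
Vm = 58.4 · log₁₀(4.4021) = 58.4 × (0.6437) = 37.59 mV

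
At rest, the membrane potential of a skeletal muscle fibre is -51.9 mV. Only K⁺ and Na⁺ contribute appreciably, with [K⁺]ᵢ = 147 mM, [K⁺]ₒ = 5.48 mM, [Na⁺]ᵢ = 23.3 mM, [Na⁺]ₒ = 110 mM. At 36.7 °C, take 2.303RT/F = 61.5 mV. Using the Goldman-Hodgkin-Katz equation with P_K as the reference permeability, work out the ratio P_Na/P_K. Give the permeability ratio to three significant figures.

Let α = P_Na/P_K. GHK: Vm = 61.5·log₁₀[(Kₒ + α·Naₒ)/(Kᵢ + α·Naᵢ)].
10^(Vm/61.5) = 10^(-51.9/61.5) = 0.14325
So 0.14325·(Kᵢ + α·Naᵢ) = Kₒ + α·Naₒ → α = (0.14325·147.0 − 5.48) / (110.0 − 0.14325·23.3)
α = (21.06 − 5.48) / (110.0 − 3.338) = 15.58/106.7 = 0.146

0.146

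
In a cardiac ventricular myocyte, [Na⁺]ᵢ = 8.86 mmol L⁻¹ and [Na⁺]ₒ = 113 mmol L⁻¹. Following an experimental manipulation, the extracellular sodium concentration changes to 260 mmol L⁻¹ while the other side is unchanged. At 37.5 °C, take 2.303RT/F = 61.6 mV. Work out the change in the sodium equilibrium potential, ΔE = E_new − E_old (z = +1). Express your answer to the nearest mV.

22 mV

E_old = (61.6/1)·log₁₀(113/8.86) = 68.11 mV
E_new = (61.6/1)·log₁₀(260/8.86) = 90.40 mV
ΔE = 90.40 − (68.11) = 22.29 mV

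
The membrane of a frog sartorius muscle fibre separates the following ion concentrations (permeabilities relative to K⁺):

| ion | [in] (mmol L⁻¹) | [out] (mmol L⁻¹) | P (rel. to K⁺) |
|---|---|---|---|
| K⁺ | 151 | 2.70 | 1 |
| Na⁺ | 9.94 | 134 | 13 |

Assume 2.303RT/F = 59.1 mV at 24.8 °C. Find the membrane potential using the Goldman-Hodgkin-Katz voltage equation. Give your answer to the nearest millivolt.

47 mV

Vm = 59.1 · log₁₀[(Σ P·[cation]ₒ + Σ P·[anion]ᵢ) / (Σ P·[cation]ᵢ + Σ P·[anion]ₒ)]
Numerator = 1×2.70 + 13×134 = 1745
Denominator = 1×151 + 13×9.94 = 280.2
Vm = 59.1 · log₁₀(6.2262) = 59.1 × (0.7942) = 46.94 mV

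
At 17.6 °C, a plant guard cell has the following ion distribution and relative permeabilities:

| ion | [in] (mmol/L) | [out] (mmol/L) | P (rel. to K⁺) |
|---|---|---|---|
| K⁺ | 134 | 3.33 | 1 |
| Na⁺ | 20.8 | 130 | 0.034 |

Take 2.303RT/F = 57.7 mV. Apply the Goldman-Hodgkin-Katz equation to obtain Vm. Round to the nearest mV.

Vm = 57.7 · log₁₀[(Σ P·[cation]ₒ + Σ P·[anion]ᵢ) / (Σ P·[cation]ᵢ + Σ P·[anion]ₒ)]
Numerator = 1×3.33 + 0.034×130 = 7.75
Denominator = 1×134 + 0.034×20.8 = 134.7
Vm = 57.7 · log₁₀(0.057532) = 57.7 × (-1.2401) = -71.55 mV

-72 mV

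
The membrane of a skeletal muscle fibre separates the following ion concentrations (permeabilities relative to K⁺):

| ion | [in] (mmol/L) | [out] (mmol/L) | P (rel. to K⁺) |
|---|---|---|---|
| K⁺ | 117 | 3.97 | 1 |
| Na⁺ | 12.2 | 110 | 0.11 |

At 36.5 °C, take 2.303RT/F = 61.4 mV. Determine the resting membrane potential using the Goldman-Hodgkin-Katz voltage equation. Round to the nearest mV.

Vm = 61.4 · log₁₀[(Σ P·[cation]ₒ + Σ P·[anion]ᵢ) / (Σ P·[cation]ᵢ + Σ P·[anion]ₒ)]
Numerator = 1×3.97 + 0.11×110 = 16.07
Denominator = 1×117 + 0.11×12.2 = 118.3
Vm = 61.4 · log₁₀(0.13579) = 61.4 × (-0.8671) = -53.24 mV

-53 mV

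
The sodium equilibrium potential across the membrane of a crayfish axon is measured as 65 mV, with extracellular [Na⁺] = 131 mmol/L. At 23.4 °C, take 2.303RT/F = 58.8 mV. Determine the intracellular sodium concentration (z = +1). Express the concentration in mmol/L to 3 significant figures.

Nernst: E = (58.8/1) · log₁₀([out]/[in]), so log₁₀([out]/[in]) = 65.0 × 1 / 58.8 = 1.1054.
[out]/[in] = 10^(1.1054) = 12.75.
[in] = 131 / 12.75 = 10.28 mmol/L.

10.3 mmol/L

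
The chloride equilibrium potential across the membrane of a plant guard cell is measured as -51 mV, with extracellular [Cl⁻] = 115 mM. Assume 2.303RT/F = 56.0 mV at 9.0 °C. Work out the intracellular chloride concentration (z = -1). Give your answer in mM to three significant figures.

Nernst: E = (56.0/-1) · log₁₀([out]/[in]), so log₁₀([out]/[in]) = -51.0 × -1 / 56.0 = 0.9107.
[out]/[in] = 10^(0.9107) = 8.142.
[in] = 115 / 8.142 = 14.12 mM.

14.1 mM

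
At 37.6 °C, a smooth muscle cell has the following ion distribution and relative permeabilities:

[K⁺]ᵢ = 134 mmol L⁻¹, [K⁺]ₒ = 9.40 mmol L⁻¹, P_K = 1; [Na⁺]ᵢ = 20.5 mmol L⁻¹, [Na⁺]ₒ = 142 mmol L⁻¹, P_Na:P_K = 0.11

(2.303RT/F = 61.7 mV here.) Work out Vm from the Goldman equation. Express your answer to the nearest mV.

Vm = 61.7 · log₁₀[(Σ P·[cation]ₒ + Σ P·[anion]ᵢ) / (Σ P·[cation]ᵢ + Σ P·[anion]ₒ)]
Numerator = 1×9.40 + 0.11×142 = 25.02
Denominator = 1×134 + 0.11×20.5 = 136.3
Vm = 61.7 · log₁₀(0.18363) = 61.7 × (-0.7361) = -45.42 mV

-45 mV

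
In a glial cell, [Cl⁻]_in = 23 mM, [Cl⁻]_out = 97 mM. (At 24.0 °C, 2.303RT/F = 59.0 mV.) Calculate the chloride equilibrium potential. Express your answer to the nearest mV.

E = (59.0/z) · log₁₀([Cl⁻]_out/[Cl⁻]_in) with z = -1.
For an anion, dividing by z = -1 reverses the sign.
= (59.0/-1) · log₁₀(97/23) = -59.00 · log₁₀(4.217)
= -59.00 · (0.6250) = -36.88 mV

-37 mV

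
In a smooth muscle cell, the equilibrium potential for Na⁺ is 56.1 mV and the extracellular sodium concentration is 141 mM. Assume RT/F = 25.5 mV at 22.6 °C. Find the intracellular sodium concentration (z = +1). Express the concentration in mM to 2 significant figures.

16 mM

Nernst: E = (25.5/1) · ln([out]/[in]), so ln([out]/[in]) = 56.1 × 1 / 25.5 = 2.2000.
[out]/[in] = e^(2.2000) = 9.025.
[in] = 141 / 9.025 = 15.62 mM.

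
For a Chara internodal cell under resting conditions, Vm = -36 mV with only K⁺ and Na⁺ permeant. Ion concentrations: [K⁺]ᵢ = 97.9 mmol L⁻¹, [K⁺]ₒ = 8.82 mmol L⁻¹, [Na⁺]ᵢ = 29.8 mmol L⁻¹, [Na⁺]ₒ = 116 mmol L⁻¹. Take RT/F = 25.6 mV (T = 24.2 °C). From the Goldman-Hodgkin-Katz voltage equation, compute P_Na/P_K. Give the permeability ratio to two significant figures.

0.14

Let α = P_Na/P_K. GHK: Vm = 25.6·ln[(Kₒ + α·Naₒ)/(Kᵢ + α·Naᵢ)].
e^(Vm/25.6) = e^(-36.0/25.6) = 0.24506
So 0.24506·(Kᵢ + α·Naᵢ) = Kₒ + α·Naₒ → α = (0.24506·97.9 − 8.82) / (116.0 − 0.24506·29.8)
α = (23.99 − 8.82) / (116.0 − 7.303) = 15.17/108.7 = 0.1396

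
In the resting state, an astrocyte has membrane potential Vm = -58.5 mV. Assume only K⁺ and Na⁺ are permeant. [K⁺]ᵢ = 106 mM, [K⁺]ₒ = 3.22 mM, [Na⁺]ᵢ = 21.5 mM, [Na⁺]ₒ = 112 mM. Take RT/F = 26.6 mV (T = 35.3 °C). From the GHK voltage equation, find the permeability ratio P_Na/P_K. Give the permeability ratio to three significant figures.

Let α = P_Na/P_K. GHK: Vm = 26.6·ln[(Kₒ + α·Naₒ)/(Kᵢ + α·Naᵢ)].
e^(Vm/26.6) = e^(-58.5/26.6) = 0.11089
So 0.11089·(Kᵢ + α·Naᵢ) = Kₒ + α·Naₒ → α = (0.11089·106.0 − 3.22) / (112.0 − 0.11089·21.5)
α = (11.75 − 3.22) / (112.0 − 2.384) = 8.534/109.6 = 0.07785

0.0779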